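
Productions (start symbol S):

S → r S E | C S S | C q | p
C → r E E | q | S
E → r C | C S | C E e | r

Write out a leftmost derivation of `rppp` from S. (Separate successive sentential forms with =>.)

S => rSE => rpE => rpCS => rpSS => rppS => rppp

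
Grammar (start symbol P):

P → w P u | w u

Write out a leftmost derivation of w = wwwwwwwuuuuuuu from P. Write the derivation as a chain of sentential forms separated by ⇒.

P⇒wPu⇒wwPuu⇒wwwPuuu⇒wwwwPuuuu⇒wwwwwPuuuuu⇒wwwwwwPuuuuuu⇒wwwwwwwuuuuuuu

P ⇒ wPu   [P → w P u]
wPu ⇒ wwPuu   [P → w P u]
wwPuu ⇒ wwwPuuu   [P → w P u]
wwwPuuu ⇒ wwwwPuuuu   [P → w P u]
wwwwPuuuu ⇒ wwwwwPuuuuu   [P → w P u]
wwwwwPuuuuu ⇒ wwwwwwPuuuuuu   [P → w P u]
wwwwwwPuuuuuu ⇒ wwwwwwwuuuuuuu   [P → w u]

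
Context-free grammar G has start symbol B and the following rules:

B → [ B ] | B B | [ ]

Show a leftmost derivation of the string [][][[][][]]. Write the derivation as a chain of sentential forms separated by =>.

B => BB   [B → B B]
BB => []B   [B → [ ]]
[]B => []BB   [B → B B]
[]BB => [][]B   [B → [ ]]
[][]B => [][][B]   [B → [ B ]]
[][][B] => [][][BB]   [B → B B]
[][][BB] => [][][BBB]   [B → B B]
[][][BBB] => [][][[]BB]   [B → [ ]]
[][][[]BB] => [][][[][]B]   [B → [ ]]
[][][[][]B] => [][][[][][]]   [B → [ ]]

B => BB => []B => []BB => [][]B => [][][B] => [][][BB] => [][][BBB] => [][][[]BB] => [][][[][]B] => [][][[][][]]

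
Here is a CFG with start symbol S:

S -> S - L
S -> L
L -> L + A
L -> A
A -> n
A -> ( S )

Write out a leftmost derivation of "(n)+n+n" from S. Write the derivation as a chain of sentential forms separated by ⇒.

S ⇒ L ⇒ L+A ⇒ L+A+A ⇒ A+A+A ⇒ (S)+A+A ⇒ (L)+A+A ⇒ (A)+A+A ⇒ (n)+A+A ⇒ (n)+n+A ⇒ (n)+n+n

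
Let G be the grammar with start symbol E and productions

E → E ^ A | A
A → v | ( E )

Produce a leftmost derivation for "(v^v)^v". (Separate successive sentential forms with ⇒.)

E⇒E^A⇒A^A⇒(E)^A⇒(E^A)^A⇒(A^A)^A⇒(v^A)^A⇒(v^v)^A⇒(v^v)^v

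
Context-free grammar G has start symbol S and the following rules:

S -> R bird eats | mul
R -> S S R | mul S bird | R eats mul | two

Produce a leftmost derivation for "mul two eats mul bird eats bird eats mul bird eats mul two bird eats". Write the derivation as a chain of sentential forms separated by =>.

S => R bird eats   [S -> R bird eats]
R bird eats => S S R bird eats   [R -> S S R]
S S R bird eats => R bird eats S R bird eats   [S -> R bird eats]
R bird eats S R bird eats => R eats mul bird eats S R bird eats   [R -> R eats mul]
R eats mul bird eats S R bird eats => mul S bird eats mul bird eats S R bird eats   [R -> mul S bird]
mul S bird eats mul bird eats S R bird eats => mul R bird eats bird eats mul bird eats S R bird eats   [S -> R bird eats]
mul R bird eats bird eats mul bird eats S R bird eats => mul R eats mul bird eats bird eats mul bird eats S R bird eats   [R -> R eats mul]
mul R eats mul bird eats bird eats mul bird eats S R bird eats => mul two eats mul bird eats bird eats mul bird eats S R bird eats   [R -> two]
mul two eats mul bird eats bird eats mul bird eats S R bird eats => mul two eats mul bird eats bird eats mul bird eats mul R bird eats   [S -> mul]
mul two eats mul bird eats bird eats mul bird eats mul R bird eats => mul two eats mul bird eats bird eats mul bird eats mul two bird eats   [R -> two]

S => R bird eats => S S R bird eats => R bird eats S R bird eats => R eats mul bird eats S R bird eats => mul S bird eats mul bird eats S R bird eats => mul R bird eats bird eats mul bird eats S R bird eats => mul R eats mul bird eats bird eats mul bird eats S R bird eats => mul two eats mul bird eats bird eats mul bird eats S R bird eats => mul two eats mul bird eats bird eats mul bird eats mul R bird eats => mul two eats mul bird eats bird eats mul bird eats mul two bird eats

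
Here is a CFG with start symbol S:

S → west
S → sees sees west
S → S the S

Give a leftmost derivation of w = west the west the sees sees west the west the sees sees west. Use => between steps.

S => S the S   [S → S the S]
S the S => S the S the S   [S → S the S]
S the S the S => S the S the S the S   [S → S the S]
S the S the S the S => west the S the S the S   [S → west]
west the S the S the S => west the S the S the S the S   [S → S the S]
west the S the S the S the S => west the west the S the S the S   [S → west]
west the west the S the S the S => west the west the sees sees west the S the S   [S → sees sees west]
west the west the sees sees west the S the S => west the west the sees sees west the west the S   [S → west]
west the west the sees sees west the west the S => west the west the sees sees west the west the sees sees west   [S → sees sees west]

S => S the S => S the S the S => S the S the S the S => west the S the S the S => west the S the S the S the S => west the west the S the S the S => west the west the sees sees west the S the S => west the west the sees sees west the west the S => west the west the sees sees west the west the sees sees west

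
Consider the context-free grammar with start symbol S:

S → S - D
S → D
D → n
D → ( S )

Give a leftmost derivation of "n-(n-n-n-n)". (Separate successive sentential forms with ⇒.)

S ⇒ S-D   [S → S - D]
S-D ⇒ D-D   [S → D]
D-D ⇒ n-D   [D → n]
n-D ⇒ n-(S)   [D → ( S )]
n-(S) ⇒ n-(S-D)   [S → S - D]
n-(S-D) ⇒ n-(S-D-D)   [S → S - D]
n-(S-D-D) ⇒ n-(S-D-D-D)   [S → S - D]
n-(S-D-D-D) ⇒ n-(D-D-D-D)   [S → D]
n-(D-D-D-D) ⇒ n-(n-D-D-D)   [D → n]
n-(n-D-D-D) ⇒ n-(n-n-D-D)   [D → n]
n-(n-n-D-D) ⇒ n-(n-n-n-D)   [D → n]
n-(n-n-n-D) ⇒ n-(n-n-n-n)   [D → n]

S ⇒ S-D ⇒ D-D ⇒ n-D ⇒ n-(S) ⇒ n-(S-D) ⇒ n-(S-D-D) ⇒ n-(S-D-D-D) ⇒ n-(D-D-D-D) ⇒ n-(n-D-D-D) ⇒ n-(n-n-D-D) ⇒ n-(n-n-n-D) ⇒ n-(n-n-n-n)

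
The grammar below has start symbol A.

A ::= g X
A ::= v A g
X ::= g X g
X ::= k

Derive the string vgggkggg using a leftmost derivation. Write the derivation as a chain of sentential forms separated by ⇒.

A⇒vAg⇒vgXg⇒vggXgg⇒vgggXggg⇒vgggkggg

A ⇒ vAg   [A ::= v A g]
vAg ⇒ vgXg   [A ::= g X]
vgXg ⇒ vggXgg   [X ::= g X g]
vggXgg ⇒ vgggXggg   [X ::= g X g]
vgggXggg ⇒ vgggkggg   [X ::= k]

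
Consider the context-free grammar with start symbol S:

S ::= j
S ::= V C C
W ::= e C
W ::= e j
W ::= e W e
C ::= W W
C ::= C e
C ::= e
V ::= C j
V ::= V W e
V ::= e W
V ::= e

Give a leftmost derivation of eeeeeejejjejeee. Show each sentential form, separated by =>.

S=>VCC=>VWeCC=>CjWeCC=>WWjWeCC=>eCWjWeCC=>eWWWjWeCC=>eeWeWWjWeCC=>eeeCeWWjWeCC=>eeeeeWWjWeCC=>eeeeeejWjWeCC=>eeeeeejejjWeCC=>eeeeeejejjejeCC=>eeeeeejejjejeeC=>eeeeeejejjejeee

S => VCC   [S ::= V C C]
VCC => VWeCC   [V ::= V W e]
VWeCC => CjWeCC   [V ::= C j]
CjWeCC => WWjWeCC   [C ::= W W]
WWjWeCC => eCWjWeCC   [W ::= e C]
eCWjWeCC => eWWWjWeCC   [C ::= W W]
eWWWjWeCC => eeWeWWjWeCC   [W ::= e W e]
eeWeWWjWeCC => eeeCeWWjWeCC   [W ::= e C]
eeeCeWWjWeCC => eeeeeWWjWeCC   [C ::= e]
eeeeeWWjWeCC => eeeeeejWjWeCC   [W ::= e j]
eeeeeejWjWeCC => eeeeeejejjWeCC   [W ::= e j]
eeeeeejejjWeCC => eeeeeejejjejeCC   [W ::= e j]
eeeeeejejjejeCC => eeeeeejejjejeeC   [C ::= e]
eeeeeejejjejeeC => eeeeeejejjejeee   [C ::= e]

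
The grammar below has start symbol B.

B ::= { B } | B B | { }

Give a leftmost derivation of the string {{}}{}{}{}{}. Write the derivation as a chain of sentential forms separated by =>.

B => BB => BBB => BBBB => BBBBB => {B}BBBB => {{}}BBBB => {{}}{}BBB => {{}}{}{}BB => {{}}{}{}{}B => {{}}{}{}{}{}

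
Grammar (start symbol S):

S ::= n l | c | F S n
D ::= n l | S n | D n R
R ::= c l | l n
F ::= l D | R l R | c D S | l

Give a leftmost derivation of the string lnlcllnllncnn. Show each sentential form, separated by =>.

S => FSn => RlRSn => lnlRSn => lnlclSn => lnlclFSnn => lnlclRlRSnn => lnlcllnlRSnn => lnlcllnllnSnn => lnlcllnllncnn

S => FSn   [S ::= F S n]
FSn => RlRSn   [F ::= R l R]
RlRSn => lnlRSn   [R ::= l n]
lnlRSn => lnlclSn   [R ::= c l]
lnlclSn => lnlclFSnn   [S ::= F S n]
lnlclFSnn => lnlclRlRSnn   [F ::= R l R]
lnlclRlRSnn => lnlcllnlRSnn   [R ::= l n]
lnlcllnlRSnn => lnlcllnllnSnn   [R ::= l n]
lnlcllnllnSnn => lnlcllnllncnn   [S ::= c]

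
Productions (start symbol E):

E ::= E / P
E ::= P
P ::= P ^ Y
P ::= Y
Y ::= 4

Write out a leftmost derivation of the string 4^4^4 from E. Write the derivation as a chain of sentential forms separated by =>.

E=>P=>P^Y=>P^Y^Y=>Y^Y^Y=>4^Y^Y=>4^4^Y=>4^4^4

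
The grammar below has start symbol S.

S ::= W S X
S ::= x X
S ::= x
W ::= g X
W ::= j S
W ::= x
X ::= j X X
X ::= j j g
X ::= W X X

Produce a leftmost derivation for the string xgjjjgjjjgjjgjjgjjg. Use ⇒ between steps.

S ⇒ xX ⇒ xWXX ⇒ xgXXX ⇒ xgjXXXX ⇒ xgjjjgXXX ⇒ xgjjjgjXXXX ⇒ xgjjjgjjjgXXX ⇒ xgjjjgjjjgjjgXX ⇒ xgjjjgjjjgjjgjjgX ⇒ xgjjjgjjjgjjgjjgjjg

S ⇒ xX   [S ::= x X]
xX ⇒ xWXX   [X ::= W X X]
xWXX ⇒ xgXXX   [W ::= g X]
xgXXX ⇒ xgjXXXX   [X ::= j X X]
xgjXXXX ⇒ xgjjjgXXX   [X ::= j j g]
xgjjjgXXX ⇒ xgjjjgjXXXX   [X ::= j X X]
xgjjjgjXXXX ⇒ xgjjjgjjjgXXX   [X ::= j j g]
xgjjjgjjjgXXX ⇒ xgjjjgjjjgjjgXX   [X ::= j j g]
xgjjjgjjjgjjgXX ⇒ xgjjjgjjjgjjgjjgX   [X ::= j j g]
xgjjjgjjjgjjgjjgX ⇒ xgjjjgjjjgjjgjjgjjg   [X ::= j j g]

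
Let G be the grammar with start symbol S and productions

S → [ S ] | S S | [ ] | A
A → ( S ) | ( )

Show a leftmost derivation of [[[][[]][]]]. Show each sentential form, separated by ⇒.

S ⇒ [S]   [S → [ S ]]
[S] ⇒ [[S]]   [S → [ S ]]
[[S]] ⇒ [[SS]]   [S → S S]
[[SS]] ⇒ [[SSS]]   [S → S S]
[[SSS]] ⇒ [[[]SS]]   [S → [ ]]
[[[]SS]] ⇒ [[[][S]S]]   [S → [ S ]]
[[[][S]S]] ⇒ [[[][[]]S]]   [S → [ ]]
[[[][[]]S]] ⇒ [[[][[]][]]]   [S → [ ]]

S⇒[S]⇒[[S]]⇒[[SS]]⇒[[SSS]]⇒[[[]SS]]⇒[[[][S]S]]⇒[[[][[]]S]]⇒[[[][[]][]]]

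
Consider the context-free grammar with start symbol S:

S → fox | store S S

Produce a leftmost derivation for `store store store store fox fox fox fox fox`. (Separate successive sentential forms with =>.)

S => store S S => store store S S S => store store store S S S S => store store store store S S S S S => store store store store fox S S S S => store store store store fox fox S S S => store store store store fox fox fox S S => store store store store fox fox fox fox S => store store store store fox fox fox fox fox

S => store S S   [S → store S S]
store S S => store store S S S   [S → store S S]
store store S S S => store store store S S S S   [S → store S S]
store store store S S S S => store store store store S S S S S   [S → store S S]
store store store store S S S S S => store store store store fox S S S S   [S → fox]
store store store store fox S S S S => store store store store fox fox S S S   [S → fox]
store store store store fox fox S S S => store store store store fox fox fox S S   [S → fox]
store store store store fox fox fox S S => store store store store fox fox fox fox S   [S → fox]
store store store store fox fox fox fox S => store store store store fox fox fox fox fox   [S → fox]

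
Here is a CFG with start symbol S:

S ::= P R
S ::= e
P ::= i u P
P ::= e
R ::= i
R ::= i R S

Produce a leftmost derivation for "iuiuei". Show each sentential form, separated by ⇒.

S ⇒ PR ⇒ iuPR ⇒ iuiuPR ⇒ iuiueR ⇒ iuiuei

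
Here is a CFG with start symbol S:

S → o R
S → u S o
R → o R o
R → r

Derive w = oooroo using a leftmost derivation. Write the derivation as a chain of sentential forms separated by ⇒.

S ⇒ oR   [S → o R]
oR ⇒ ooRo   [R → o R o]
ooRo ⇒ oooRoo   [R → o R o]
oooRoo ⇒ oooroo   [R → r]

S⇒oR⇒ooRo⇒oooRoo⇒oooroo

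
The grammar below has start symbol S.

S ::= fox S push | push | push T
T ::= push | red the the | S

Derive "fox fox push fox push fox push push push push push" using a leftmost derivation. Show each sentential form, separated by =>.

S => fox S push => fox fox S push push => fox fox push T push push => fox fox push S push push => fox fox push fox S push push push => fox fox push fox push T push push push => fox fox push fox push S push push push => fox fox push fox push fox S push push push push => fox fox push fox push fox push push push push push

S => fox S push   [S ::= fox S push]
fox S push => fox fox S push push   [S ::= fox S push]
fox fox S push push => fox fox push T push push   [S ::= push T]
fox fox push T push push => fox fox push S push push   [T ::= S]
fox fox push S push push => fox fox push fox S push push push   [S ::= fox S push]
fox fox push fox S push push push => fox fox push fox push T push push push   [S ::= push T]
fox fox push fox push T push push push => fox fox push fox push S push push push   [T ::= S]
fox fox push fox push S push push push => fox fox push fox push fox S push push push push   [S ::= fox S push]
fox fox push fox push fox S push push push push => fox fox push fox push fox push push push push push   [S ::= push]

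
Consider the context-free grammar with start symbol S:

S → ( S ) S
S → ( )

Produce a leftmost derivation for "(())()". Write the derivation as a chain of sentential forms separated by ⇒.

S⇒(S)S⇒(())S⇒(())()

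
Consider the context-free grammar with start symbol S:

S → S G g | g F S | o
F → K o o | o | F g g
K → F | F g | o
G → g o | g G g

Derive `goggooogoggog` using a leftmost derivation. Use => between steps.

S => gFS => gKooS => gFooS => gFggooS => goggooS => goggooSGg => goggooSGgGg => goggoooGgGg => goggooogogGg => goggooogoggog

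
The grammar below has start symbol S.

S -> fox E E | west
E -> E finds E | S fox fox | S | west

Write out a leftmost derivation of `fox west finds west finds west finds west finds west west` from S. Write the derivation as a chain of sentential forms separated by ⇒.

S ⇒ fox E E   [S -> fox E E]
fox E E ⇒ fox E finds E E   [E -> E finds E]
fox E finds E E ⇒ fox E finds E finds E E   [E -> E finds E]
fox E finds E finds E E ⇒ fox E finds E finds E finds E E   [E -> E finds E]
fox E finds E finds E finds E E ⇒ fox E finds E finds E finds E finds E E   [E -> E finds E]
fox E finds E finds E finds E finds E E ⇒ fox S finds E finds E finds E finds E E   [E -> S]
fox S finds E finds E finds E finds E E ⇒ fox west finds E finds E finds E finds E E   [S -> west]
fox west finds E finds E finds E finds E E ⇒ fox west finds west finds E finds E finds E E   [E -> west]
fox west finds west finds E finds E finds E E ⇒ fox west finds west finds west finds E finds E E   [E -> west]
fox west finds west finds west finds E finds E E ⇒ fox west finds west finds west finds west finds E E   [E -> west]
fox west finds west finds west finds west finds E E ⇒ fox west finds west finds west finds west finds west E   [E -> west]
fox west finds west finds west finds west finds west E ⇒ fox west finds west finds west finds west finds west west   [E -> west]

S ⇒ fox E E ⇒ fox E finds E E ⇒ fox E finds E finds E E ⇒ fox E finds E finds E finds E E ⇒ fox E finds E finds E finds E finds E E ⇒ fox S finds E finds E finds E finds E E ⇒ fox west finds E finds E finds E finds E E ⇒ fox west finds west finds E finds E finds E E ⇒ fox west finds west finds west finds E finds E E ⇒ fox west finds west finds west finds west finds E E ⇒ fox west finds west finds west finds west finds west E ⇒ fox west finds west finds west finds west finds west west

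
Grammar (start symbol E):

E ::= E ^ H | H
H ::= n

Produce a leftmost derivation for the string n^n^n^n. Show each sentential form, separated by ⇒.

E ⇒ E^H   [E ::= E ^ H]
E^H ⇒ E^H^H   [E ::= E ^ H]
E^H^H ⇒ E^H^H^H   [E ::= E ^ H]
E^H^H^H ⇒ H^H^H^H   [E ::= H]
H^H^H^H ⇒ n^H^H^H   [H ::= n]
n^H^H^H ⇒ n^n^H^H   [H ::= n]
n^n^H^H ⇒ n^n^n^H   [H ::= n]
n^n^n^H ⇒ n^n^n^n   [H ::= n]

E⇒E^H⇒E^H^H⇒E^H^H^H⇒H^H^H^H⇒n^H^H^H⇒n^n^H^H⇒n^n^n^H⇒n^n^n^n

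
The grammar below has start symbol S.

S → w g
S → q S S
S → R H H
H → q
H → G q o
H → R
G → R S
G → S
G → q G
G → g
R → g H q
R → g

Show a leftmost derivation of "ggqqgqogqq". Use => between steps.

S=>RHH=>gHqHH=>gRqHH=>ggqHH=>ggqGqoH=>ggqqGqoH=>ggqqgqoH=>ggqqgqoR=>ggqqgqogHq=>ggqqgqogqq

S => RHH   [S → R H H]
RHH => gHqHH   [R → g H q]
gHqHH => gRqHH   [H → R]
gRqHH => ggqHH   [R → g]
ggqHH => ggqGqoH   [H → G q o]
ggqGqoH => ggqqGqoH   [G → q G]
ggqqGqoH => ggqqgqoH   [G → g]
ggqqgqoH => ggqqgqoR   [H → R]
ggqqgqoR => ggqqgqogHq   [R → g H q]
ggqqgqogHq => ggqqgqogqq   [H → q]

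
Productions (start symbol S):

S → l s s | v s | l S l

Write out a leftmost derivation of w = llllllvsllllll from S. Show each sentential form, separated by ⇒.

S ⇒ lSl   [S → l S l]
lSl ⇒ llSll   [S → l S l]
llSll ⇒ lllSlll   [S → l S l]
lllSlll ⇒ llllSllll   [S → l S l]
llllSllll ⇒ lllllSlllll   [S → l S l]
lllllSlllll ⇒ llllllSllllll   [S → l S l]
llllllSllllll ⇒ llllllvsllllll   [S → v s]

S ⇒ lSl ⇒ llSll ⇒ lllSlll ⇒ llllSllll ⇒ lllllSlllll ⇒ llllllSllllll ⇒ llllllvsllllll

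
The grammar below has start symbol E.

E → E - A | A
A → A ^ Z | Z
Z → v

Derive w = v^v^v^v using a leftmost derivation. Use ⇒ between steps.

E ⇒ A ⇒ A^Z ⇒ A^Z^Z ⇒ A^Z^Z^Z ⇒ Z^Z^Z^Z ⇒ v^Z^Z^Z ⇒ v^v^Z^Z ⇒ v^v^v^Z ⇒ v^v^v^v

E ⇒ A   [E → A]
A ⇒ A^Z   [A → A ^ Z]
A^Z ⇒ A^Z^Z   [A → A ^ Z]
A^Z^Z ⇒ A^Z^Z^Z   [A → A ^ Z]
A^Z^Z^Z ⇒ Z^Z^Z^Z   [A → Z]
Z^Z^Z^Z ⇒ v^Z^Z^Z   [Z → v]
v^Z^Z^Z ⇒ v^v^Z^Z   [Z → v]
v^v^Z^Z ⇒ v^v^v^Z   [Z → v]
v^v^v^Z ⇒ v^v^v^v   [Z → v]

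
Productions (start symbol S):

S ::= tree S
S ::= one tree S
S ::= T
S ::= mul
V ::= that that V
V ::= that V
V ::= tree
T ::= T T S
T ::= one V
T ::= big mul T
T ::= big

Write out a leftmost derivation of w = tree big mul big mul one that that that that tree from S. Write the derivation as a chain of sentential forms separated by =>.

S => tree S => tree T => tree big mul T => tree big mul big mul T => tree big mul big mul one V => tree big mul big mul one that that V => tree big mul big mul one that that that V => tree big mul big mul one that that that that V => tree big mul big mul one that that that that tree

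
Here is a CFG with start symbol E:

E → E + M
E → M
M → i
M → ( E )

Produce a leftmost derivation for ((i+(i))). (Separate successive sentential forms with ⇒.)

E ⇒ M   [E → M]
M ⇒ (E)   [M → ( E )]
(E) ⇒ (M)   [E → M]
(M) ⇒ ((E))   [M → ( E )]
((E)) ⇒ ((E+M))   [E → E + M]
((E+M)) ⇒ ((M+M))   [E → M]
((M+M)) ⇒ ((i+M))   [M → i]
((i+M)) ⇒ ((i+(E)))   [M → ( E )]
((i+(E))) ⇒ ((i+(M)))   [E → M]
((i+(M))) ⇒ ((i+(i)))   [M → i]

E ⇒ M ⇒ (E) ⇒ (M) ⇒ ((E)) ⇒ ((E+M)) ⇒ ((M+M)) ⇒ ((i+M)) ⇒ ((i+(E))) ⇒ ((i+(M))) ⇒ ((i+(i)))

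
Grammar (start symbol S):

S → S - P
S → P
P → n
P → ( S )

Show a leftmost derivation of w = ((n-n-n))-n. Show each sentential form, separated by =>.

S=>S-P=>P-P=>(S)-P=>(P)-P=>((S))-P=>((S-P))-P=>((S-P-P))-P=>((P-P-P))-P=>((n-P-P))-P=>((n-n-P))-P=>((n-n-n))-P=>((n-n-n))-n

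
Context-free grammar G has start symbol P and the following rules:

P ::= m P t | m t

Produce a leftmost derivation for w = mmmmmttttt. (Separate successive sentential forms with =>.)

P => mPt   [P ::= m P t]
mPt => mmPtt   [P ::= m P t]
mmPtt => mmmPttt   [P ::= m P t]
mmmPttt => mmmmPtttt   [P ::= m P t]
mmmmPtttt => mmmmmttttt   [P ::= m t]

P => mPt => mmPtt => mmmPttt => mmmmPtttt => mmmmmttttt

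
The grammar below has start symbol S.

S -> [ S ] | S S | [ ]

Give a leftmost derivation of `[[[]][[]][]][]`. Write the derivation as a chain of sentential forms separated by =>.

S=>SS=>[S]S=>[SS]S=>[SSS]S=>[[S]SS]S=>[[[]]SS]S=>[[[]][S]S]S=>[[[]][[]]S]S=>[[[]][[]][]]S=>[[[]][[]][]][]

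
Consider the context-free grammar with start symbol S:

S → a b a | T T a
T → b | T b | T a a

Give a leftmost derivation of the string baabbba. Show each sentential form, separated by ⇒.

S ⇒ TTa ⇒ TbTa ⇒ TbbTa ⇒ TaabbTa ⇒ baabbTa ⇒ baabbba

S ⇒ TTa   [S → T T a]
TTa ⇒ TbTa   [T → T b]
TbTa ⇒ TbbTa   [T → T b]
TbbTa ⇒ TaabbTa   [T → T a a]
TaabbTa ⇒ baabbTa   [T → b]
baabbTa ⇒ baabbba   [T → b]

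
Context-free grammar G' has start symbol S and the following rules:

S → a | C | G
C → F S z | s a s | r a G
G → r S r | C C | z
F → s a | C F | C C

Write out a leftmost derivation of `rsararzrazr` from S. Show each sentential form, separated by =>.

S => G => rSr => rGr => rCCr => rFSzCr => rsaSzCr => rsaGzCr => rsarSrzCr => rsararzCr => rsararzraGr => rsararzrazr

S => G   [S → G]
G => rSr   [G → r S r]
rSr => rGr   [S → G]
rGr => rCCr   [G → C C]
rCCr => rFSzCr   [C → F S z]
rFSzCr => rsaSzCr   [F → s a]
rsaSzCr => rsaGzCr   [S → G]
rsaGzCr => rsarSrzCr   [G → r S r]
rsarSrzCr => rsararzCr   [S → a]
rsararzCr => rsararzraGr   [C → r a G]
rsararzraGr => rsararzrazr   [G → z]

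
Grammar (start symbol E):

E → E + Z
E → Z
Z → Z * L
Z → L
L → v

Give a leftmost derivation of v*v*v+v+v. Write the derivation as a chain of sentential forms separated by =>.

E => E+Z => E+Z+Z => Z+Z+Z => Z*L+Z+Z => Z*L*L+Z+Z => L*L*L+Z+Z => v*L*L+Z+Z => v*v*L+Z+Z => v*v*v+Z+Z => v*v*v+L+Z => v*v*v+v+Z => v*v*v+v+L => v*v*v+v+v

E => E+Z   [E → E + Z]
E+Z => E+Z+Z   [E → E + Z]
E+Z+Z => Z+Z+Z   [E → Z]
Z+Z+Z => Z*L+Z+Z   [Z → Z * L]
Z*L+Z+Z => Z*L*L+Z+Z   [Z → Z * L]
Z*L*L+Z+Z => L*L*L+Z+Z   [Z → L]
L*L*L+Z+Z => v*L*L+Z+Z   [L → v]
v*L*L+Z+Z => v*v*L+Z+Z   [L → v]
v*v*L+Z+Z => v*v*v+Z+Z   [L → v]
v*v*v+Z+Z => v*v*v+L+Z   [Z → L]
v*v*v+L+Z => v*v*v+v+Z   [L → v]
v*v*v+v+Z => v*v*v+v+L   [Z → L]
v*v*v+v+L => v*v*v+v+v   [L → v]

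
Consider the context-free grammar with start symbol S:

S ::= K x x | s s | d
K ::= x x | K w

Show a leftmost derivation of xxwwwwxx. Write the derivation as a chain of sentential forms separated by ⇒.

S ⇒ Kxx   [S ::= K x x]
Kxx ⇒ Kwxx   [K ::= K w]
Kwxx ⇒ Kwwxx   [K ::= K w]
Kwwxx ⇒ Kwwwxx   [K ::= K w]
Kwwwxx ⇒ Kwwwwxx   [K ::= K w]
Kwwwwxx ⇒ xxwwwwxx   [K ::= x x]

S⇒Kxx⇒Kwxx⇒Kwwxx⇒Kwwwxx⇒Kwwwwxx⇒xxwwwwxx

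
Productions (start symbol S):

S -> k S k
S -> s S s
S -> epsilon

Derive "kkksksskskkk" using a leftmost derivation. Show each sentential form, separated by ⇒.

S ⇒ kSk   [S -> k S k]
kSk ⇒ kkSkk   [S -> k S k]
kkSkk ⇒ kkkSkkk   [S -> k S k]
kkkSkkk ⇒ kkksSskkk   [S -> s S s]
kkksSskkk ⇒ kkkskSkskkk   [S -> k S k]
kkkskSkskkk ⇒ kkksksSskskkk   [S -> s S s]
kkksksSskskkk ⇒ kkksksskskkk   [S -> epsilon]

S ⇒ kSk ⇒ kkSkk ⇒ kkkSkkk ⇒ kkksSskkk ⇒ kkkskSkskkk ⇒ kkksksSskskkk ⇒ kkksksskskkk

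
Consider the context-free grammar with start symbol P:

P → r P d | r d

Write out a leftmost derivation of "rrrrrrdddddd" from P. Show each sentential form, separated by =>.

P=>rPd=>rrPdd=>rrrPddd=>rrrrPdddd=>rrrrrPddddd=>rrrrrrdddddd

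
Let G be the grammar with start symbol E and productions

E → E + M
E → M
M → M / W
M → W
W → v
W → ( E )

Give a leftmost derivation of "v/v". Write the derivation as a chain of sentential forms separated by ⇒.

E ⇒ M ⇒ M/W ⇒ W/W ⇒ v/W ⇒ v/v

E ⇒ M   [E → M]
M ⇒ M/W   [M → M / W]
M/W ⇒ W/W   [M → W]
W/W ⇒ v/W   [W → v]
v/W ⇒ v/v   [W → v]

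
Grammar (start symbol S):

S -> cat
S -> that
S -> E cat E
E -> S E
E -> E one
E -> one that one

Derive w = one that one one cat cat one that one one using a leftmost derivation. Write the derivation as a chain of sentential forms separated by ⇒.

S ⇒ E cat E ⇒ E one cat E ⇒ one that one one cat E ⇒ one that one one cat E one ⇒ one that one one cat S E one ⇒ one that one one cat cat E one ⇒ one that one one cat cat one that one one

S ⇒ E cat E   [S -> E cat E]
E cat E ⇒ E one cat E   [E -> E one]
E one cat E ⇒ one that one one cat E   [E -> one that one]
one that one one cat E ⇒ one that one one cat E one   [E -> E one]
one that one one cat E one ⇒ one that one one cat S E one   [E -> S E]
one that one one cat S E one ⇒ one that one one cat cat E one   [S -> cat]
one that one one cat cat E one ⇒ one that one one cat cat one that one one   [E -> one that one]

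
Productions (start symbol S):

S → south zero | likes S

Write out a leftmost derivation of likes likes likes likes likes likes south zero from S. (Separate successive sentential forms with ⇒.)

S ⇒ likes S ⇒ likes likes S ⇒ likes likes likes S ⇒ likes likes likes likes S ⇒ likes likes likes likes likes S ⇒ likes likes likes likes likes likes S ⇒ likes likes likes likes likes likes south zero

S ⇒ likes S   [S → likes S]
likes S ⇒ likes likes S   [S → likes S]
likes likes S ⇒ likes likes likes S   [S → likes S]
likes likes likes S ⇒ likes likes likes likes S   [S → likes S]
likes likes likes likes S ⇒ likes likes likes likes likes S   [S → likes S]
likes likes likes likes likes S ⇒ likes likes likes likes likes likes S   [S → likes S]
likes likes likes likes likes likes S ⇒ likes likes likes likes likes likes south zero   [S → south zero]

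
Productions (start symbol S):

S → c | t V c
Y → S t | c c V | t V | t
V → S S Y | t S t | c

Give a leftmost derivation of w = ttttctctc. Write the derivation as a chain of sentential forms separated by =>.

S => tVc => ttStc => tttVctc => ttttStctc => ttttctctc

S => tVc   [S → t V c]
tVc => ttStc   [V → t S t]
ttStc => tttVctc   [S → t V c]
tttVctc => ttttStctc   [V → t S t]
ttttStctc => ttttctctc   [S → c]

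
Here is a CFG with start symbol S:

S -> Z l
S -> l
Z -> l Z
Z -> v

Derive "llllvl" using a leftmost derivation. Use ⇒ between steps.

S ⇒ Zl ⇒ lZl ⇒ llZl ⇒ lllZl ⇒ llllZl ⇒ llllvl

S ⇒ Zl   [S -> Z l]
Zl ⇒ lZl   [Z -> l Z]
lZl ⇒ llZl   [Z -> l Z]
llZl ⇒ lllZl   [Z -> l Z]
lllZl ⇒ llllZl   [Z -> l Z]
llllZl ⇒ llllvl   [Z -> v]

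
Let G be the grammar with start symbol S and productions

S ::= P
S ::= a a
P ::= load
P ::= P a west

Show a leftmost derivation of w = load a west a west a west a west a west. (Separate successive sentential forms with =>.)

S => P => P a west => P a west a west => P a west a west a west => P a west a west a west a west => P a west a west a west a west a west => load a west a west a west a west a west

S => P   [S ::= P]
P => P a west   [P ::= P a west]
P a west => P a west a west   [P ::= P a west]
P a west a west => P a west a west a west   [P ::= P a west]
P a west a west a west => P a west a west a west a west   [P ::= P a west]
P a west a west a west a west => P a west a west a west a west a west   [P ::= P a west]
P a west a west a west a west a west => load a west a west a west a west a west   [P ::= load]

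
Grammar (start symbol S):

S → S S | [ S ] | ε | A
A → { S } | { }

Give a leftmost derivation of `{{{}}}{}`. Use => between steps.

S => SS => AS => {S}S => {A}S => {{S}}S => {{A}}S => {{{}}}S => {{{}}}A => {{{}}}{}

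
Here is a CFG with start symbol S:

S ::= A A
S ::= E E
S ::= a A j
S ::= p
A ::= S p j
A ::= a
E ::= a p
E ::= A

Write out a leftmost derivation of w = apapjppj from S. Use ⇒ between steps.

S ⇒ EE ⇒ AE ⇒ SpjE ⇒ EEpjE ⇒ apEpjE ⇒ apApjE ⇒ apapjE ⇒ apapjA ⇒ apapjSpj ⇒ apapjppj

S ⇒ EE   [S ::= E E]
EE ⇒ AE   [E ::= A]
AE ⇒ SpjE   [A ::= S p j]
SpjE ⇒ EEpjE   [S ::= E E]
EEpjE ⇒ apEpjE   [E ::= a p]
apEpjE ⇒ apApjE   [E ::= A]
apApjE ⇒ apapjE   [A ::= a]
apapjE ⇒ apapjA   [E ::= A]
apapjA ⇒ apapjSpj   [A ::= S p j]
apapjSpj ⇒ apapjppj   [S ::= p]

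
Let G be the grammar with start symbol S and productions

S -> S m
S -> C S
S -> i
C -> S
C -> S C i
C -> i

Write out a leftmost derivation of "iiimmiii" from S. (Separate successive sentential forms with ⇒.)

S⇒CS⇒SCiS⇒SmCiS⇒SmmCiS⇒CSmmCiS⇒SSmmCiS⇒CSSmmCiS⇒iSSmmCiS⇒iiSmmCiS⇒iiimmCiS⇒iiimmiiS⇒iiimmiii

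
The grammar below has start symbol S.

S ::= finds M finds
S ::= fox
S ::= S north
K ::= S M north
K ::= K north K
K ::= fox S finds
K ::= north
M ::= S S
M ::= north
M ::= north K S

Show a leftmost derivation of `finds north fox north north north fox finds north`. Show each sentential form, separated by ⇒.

S ⇒ S north ⇒ finds M finds north ⇒ finds north K S finds north ⇒ finds north S M north S finds north ⇒ finds north S north M north S finds north ⇒ finds north fox north M north S finds north ⇒ finds north fox north north north S finds north ⇒ finds north fox north north north fox finds north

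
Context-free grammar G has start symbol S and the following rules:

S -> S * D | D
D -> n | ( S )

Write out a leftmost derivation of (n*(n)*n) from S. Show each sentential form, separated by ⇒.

S ⇒ D   [S -> D]
D ⇒ (S)   [D -> ( S )]
(S) ⇒ (S*D)   [S -> S * D]
(S*D) ⇒ (S*D*D)   [S -> S * D]
(S*D*D) ⇒ (D*D*D)   [S -> D]
(D*D*D) ⇒ (n*D*D)   [D -> n]
(n*D*D) ⇒ (n*(S)*D)   [D -> ( S )]
(n*(S)*D) ⇒ (n*(D)*D)   [S -> D]
(n*(D)*D) ⇒ (n*(n)*D)   [D -> n]
(n*(n)*D) ⇒ (n*(n)*n)   [D -> n]

S⇒D⇒(S)⇒(S*D)⇒(S*D*D)⇒(D*D*D)⇒(n*D*D)⇒(n*(S)*D)⇒(n*(D)*D)⇒(n*(n)*D)⇒(n*(n)*n)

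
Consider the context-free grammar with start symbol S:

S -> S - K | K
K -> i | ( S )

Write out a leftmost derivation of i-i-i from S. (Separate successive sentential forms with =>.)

S => S-K => S-K-K => K-K-K => i-K-K => i-i-K => i-i-i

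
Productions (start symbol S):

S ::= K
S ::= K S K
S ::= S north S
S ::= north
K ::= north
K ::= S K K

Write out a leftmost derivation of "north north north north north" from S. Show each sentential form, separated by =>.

S => K   [S ::= K]
K => S K K   [K ::= S K K]
S K K => K K K   [S ::= K]
K K K => S K K K K   [K ::= S K K]
S K K K K => north K K K K   [S ::= north]
north K K K K => north north K K K   [K ::= north]
north north K K K => north north north K K   [K ::= north]
north north north K K => north north north north K   [K ::= north]
north north north north K => north north north north north   [K ::= north]

S => K => S K K => K K K => S K K K K => north K K K K => north north K K K => north north north K K => north north north north K => north north north north north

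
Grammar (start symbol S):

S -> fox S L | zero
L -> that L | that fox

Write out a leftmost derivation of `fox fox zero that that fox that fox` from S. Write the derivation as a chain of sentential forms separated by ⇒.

S ⇒ fox S L ⇒ fox fox S L L ⇒ fox fox zero L L ⇒ fox fox zero that L L ⇒ fox fox zero that that fox L ⇒ fox fox zero that that fox that fox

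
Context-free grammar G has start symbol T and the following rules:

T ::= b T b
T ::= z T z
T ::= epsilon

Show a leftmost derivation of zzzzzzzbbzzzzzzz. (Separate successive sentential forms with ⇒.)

T ⇒ zTz   [T ::= z T z]
zTz ⇒ zzTzz   [T ::= z T z]
zzTzz ⇒ zzzTzzz   [T ::= z T z]
zzzTzzz ⇒ zzzzTzzzz   [T ::= z T z]
zzzzTzzzz ⇒ zzzzzTzzzzz   [T ::= z T z]
zzzzzTzzzzz ⇒ zzzzzzTzzzzzz   [T ::= z T z]
zzzzzzTzzzzzz ⇒ zzzzzzzTzzzzzzz   [T ::= z T z]
zzzzzzzTzzzzzzz ⇒ zzzzzzzbTbzzzzzzz   [T ::= b T b]
zzzzzzzbTbzzzzzzz ⇒ zzzzzzzbbzzzzzzz   [T ::= epsilon]

T ⇒ zTz ⇒ zzTzz ⇒ zzzTzzz ⇒ zzzzTzzzz ⇒ zzzzzTzzzzz ⇒ zzzzzzTzzzzzz ⇒ zzzzzzzTzzzzzzz ⇒ zzzzzzzbTbzzzzzzz ⇒ zzzzzzzbbzzzzzzz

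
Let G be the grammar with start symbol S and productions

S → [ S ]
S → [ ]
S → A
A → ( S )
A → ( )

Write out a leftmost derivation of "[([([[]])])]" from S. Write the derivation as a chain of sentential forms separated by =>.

S => [S]   [S → [ S ]]
[S] => [A]   [S → A]
[A] => [(S)]   [A → ( S )]
[(S)] => [([S])]   [S → [ S ]]
[([S])] => [([A])]   [S → A]
[([A])] => [([(S)])]   [A → ( S )]
[([(S)])] => [([([S])])]   [S → [ S ]]
[([([S])])] => [([([[]])])]   [S → [ ]]

S => [S] => [A] => [(S)] => [([S])] => [([A])] => [([(S)])] => [([([S])])] => [([([[]])])]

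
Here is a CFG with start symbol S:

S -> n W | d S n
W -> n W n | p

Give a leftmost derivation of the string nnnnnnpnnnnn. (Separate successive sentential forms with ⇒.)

S⇒nW⇒nnWn⇒nnnWnn⇒nnnnWnnn⇒nnnnnWnnnn⇒nnnnnnWnnnnn⇒nnnnnnpnnnnn

S ⇒ nW   [S -> n W]
nW ⇒ nnWn   [W -> n W n]
nnWn ⇒ nnnWnn   [W -> n W n]
nnnWnn ⇒ nnnnWnnn   [W -> n W n]
nnnnWnnn ⇒ nnnnnWnnnn   [W -> n W n]
nnnnnWnnnn ⇒ nnnnnnWnnnnn   [W -> n W n]
nnnnnnWnnnnn ⇒ nnnnnnpnnnnn   [W -> p]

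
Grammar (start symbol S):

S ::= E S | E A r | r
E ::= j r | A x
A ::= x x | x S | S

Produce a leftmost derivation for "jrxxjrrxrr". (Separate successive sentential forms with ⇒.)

S ⇒ EAr ⇒ jrAr ⇒ jrxSr ⇒ jrxESr ⇒ jrxAxSr ⇒ jrxxSxSr ⇒ jrxxESxSr ⇒ jrxxjrSxSr ⇒ jrxxjrrxSr ⇒ jrxxjrrxrr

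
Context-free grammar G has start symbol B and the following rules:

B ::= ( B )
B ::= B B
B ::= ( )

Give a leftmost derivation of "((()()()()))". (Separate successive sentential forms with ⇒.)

B ⇒ (B) ⇒ ((B)) ⇒ ((BB)) ⇒ ((BBB)) ⇒ ((BBBB)) ⇒ ((()BBB)) ⇒ ((()()BB)) ⇒ ((()()()B)) ⇒ ((()()()()))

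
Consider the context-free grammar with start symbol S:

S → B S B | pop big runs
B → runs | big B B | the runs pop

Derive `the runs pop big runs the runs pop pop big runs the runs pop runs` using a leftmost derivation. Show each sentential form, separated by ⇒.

S ⇒ B S B ⇒ the runs pop S B ⇒ the runs pop B S B B ⇒ the runs pop big B B S B B ⇒ the runs pop big runs B S B B ⇒ the runs pop big runs the runs pop S B B ⇒ the runs pop big runs the runs pop pop big runs B B ⇒ the runs pop big runs the runs pop pop big runs the runs pop B ⇒ the runs pop big runs the runs pop pop big runs the runs pop runs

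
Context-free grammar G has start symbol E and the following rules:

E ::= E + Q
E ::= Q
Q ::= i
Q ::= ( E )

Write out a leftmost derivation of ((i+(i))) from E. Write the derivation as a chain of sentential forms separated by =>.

E => Q   [E ::= Q]
Q => (E)   [Q ::= ( E )]
(E) => (Q)   [E ::= Q]
(Q) => ((E))   [Q ::= ( E )]
((E)) => ((E+Q))   [E ::= E + Q]
((E+Q)) => ((Q+Q))   [E ::= Q]
((Q+Q)) => ((i+Q))   [Q ::= i]
((i+Q)) => ((i+(E)))   [Q ::= ( E )]
((i+(E))) => ((i+(Q)))   [E ::= Q]
((i+(Q))) => ((i+(i)))   [Q ::= i]

E => Q => (E) => (Q) => ((E)) => ((E+Q)) => ((Q+Q)) => ((i+Q)) => ((i+(E))) => ((i+(Q))) => ((i+(i)))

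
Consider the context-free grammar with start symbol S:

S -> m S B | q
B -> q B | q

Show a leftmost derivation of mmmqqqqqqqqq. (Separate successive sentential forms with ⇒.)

S ⇒ mSB ⇒ mmSBB ⇒ mmmSBBB ⇒ mmmqBBB ⇒ mmmqqBBB ⇒ mmmqqqBBB ⇒ mmmqqqqBBB ⇒ mmmqqqqqBBB ⇒ mmmqqqqqqBB ⇒ mmmqqqqqqqBB ⇒ mmmqqqqqqqqB ⇒ mmmqqqqqqqqq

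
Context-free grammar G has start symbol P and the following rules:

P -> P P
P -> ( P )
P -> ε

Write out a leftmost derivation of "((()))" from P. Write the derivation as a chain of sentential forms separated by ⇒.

P⇒PP⇒(P)P⇒((P))P⇒((PP))P⇒((PPP))P⇒((PPPP))P⇒(((P)PPP))P⇒((()PPP))P⇒((()PP))P⇒((()P))P⇒((()))P⇒((()))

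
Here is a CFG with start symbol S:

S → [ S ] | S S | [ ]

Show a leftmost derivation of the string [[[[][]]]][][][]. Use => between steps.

S => SS   [S → S S]
SS => SSS   [S → S S]
SSS => SSSS   [S → S S]
SSSS => [S]SSS   [S → [ S ]]
[S]SSS => [[S]]SSS   [S → [ S ]]
[[S]]SSS => [[[S]]]SSS   [S → [ S ]]
[[[S]]]SSS => [[[SS]]]SSS   [S → S S]
[[[SS]]]SSS => [[[[]S]]]SSS   [S → [ ]]
[[[[]S]]]SSS => [[[[][]]]]SSS   [S → [ ]]
[[[[][]]]]SSS => [[[[][]]]][]SS   [S → [ ]]
[[[[][]]]][]SS => [[[[][]]]][][]S   [S → [ ]]
[[[[][]]]][][]S => [[[[][]]]][][][]   [S → [ ]]

S=>SS=>SSS=>SSSS=>[S]SSS=>[[S]]SSS=>[[[S]]]SSS=>[[[SS]]]SSS=>[[[[]S]]]SSS=>[[[[][]]]]SSS=>[[[[][]]]][]SS=>[[[[][]]]][][]S=>[[[[][]]]][][][]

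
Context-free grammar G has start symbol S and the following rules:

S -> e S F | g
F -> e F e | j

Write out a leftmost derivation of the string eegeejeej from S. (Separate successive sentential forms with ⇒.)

S⇒eSF⇒eeSFF⇒eegFF⇒eegeFeF⇒eegeeFeeF⇒eegeejeeF⇒eegeejeej

S ⇒ eSF   [S -> e S F]
eSF ⇒ eeSFF   [S -> e S F]
eeSFF ⇒ eegFF   [S -> g]
eegFF ⇒ eegeFeF   [F -> e F e]
eegeFeF ⇒ eegeeFeeF   [F -> e F e]
eegeeFeeF ⇒ eegeejeeF   [F -> j]
eegeejeeF ⇒ eegeejeej   [F -> j]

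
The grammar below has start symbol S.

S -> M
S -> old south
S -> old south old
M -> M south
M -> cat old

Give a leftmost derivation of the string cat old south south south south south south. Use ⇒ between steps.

S ⇒ M   [S -> M]
M ⇒ M south   [M -> M south]
M south ⇒ M south south   [M -> M south]
M south south ⇒ M south south south   [M -> M south]
M south south south ⇒ M south south south south   [M -> M south]
M south south south south ⇒ M south south south south south   [M -> M south]
M south south south south south ⇒ M south south south south south south   [M -> M south]
M south south south south south south ⇒ cat old south south south south south south   [M -> cat old]

S ⇒ M ⇒ M south ⇒ M south south ⇒ M south south south ⇒ M south south south south ⇒ M south south south south south ⇒ M south south south south south south ⇒ cat old south south south south south south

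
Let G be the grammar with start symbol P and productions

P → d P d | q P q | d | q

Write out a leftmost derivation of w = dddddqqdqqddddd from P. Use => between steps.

P=>dPd=>ddPdd=>dddPddd=>ddddPdddd=>dddddPddddd=>dddddqPqddddd=>dddddqqPqqddddd=>dddddqqdqqddddd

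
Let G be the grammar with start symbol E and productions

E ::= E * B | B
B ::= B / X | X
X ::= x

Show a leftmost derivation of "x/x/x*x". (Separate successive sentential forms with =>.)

E => E*B => B*B => B/X*B => B/X/X*B => X/X/X*B => x/X/X*B => x/x/X*B => x/x/x*B => x/x/x*X => x/x/x*x

E => E*B   [E ::= E * B]
E*B => B*B   [E ::= B]
B*B => B/X*B   [B ::= B / X]
B/X*B => B/X/X*B   [B ::= B / X]
B/X/X*B => X/X/X*B   [B ::= X]
X/X/X*B => x/X/X*B   [X ::= x]
x/X/X*B => x/x/X*B   [X ::= x]
x/x/X*B => x/x/x*B   [X ::= x]
x/x/x*B => x/x/x*X   [B ::= X]
x/x/x*X => x/x/x*x   [X ::= x]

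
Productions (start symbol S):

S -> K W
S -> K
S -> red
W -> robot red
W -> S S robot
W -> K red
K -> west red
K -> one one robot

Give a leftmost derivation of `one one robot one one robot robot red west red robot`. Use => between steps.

S => K W => one one robot W => one one robot S S robot => one one robot K W S robot => one one robot one one robot W S robot => one one robot one one robot robot red S robot => one one robot one one robot robot red K robot => one one robot one one robot robot red west red robot

S => K W   [S -> K W]
K W => one one robot W   [K -> one one robot]
one one robot W => one one robot S S robot   [W -> S S robot]
one one robot S S robot => one one robot K W S robot   [S -> K W]
one one robot K W S robot => one one robot one one robot W S robot   [K -> one one robot]
one one robot one one robot W S robot => one one robot one one robot robot red S robot   [W -> robot red]
one one robot one one robot robot red S robot => one one robot one one robot robot red K robot   [S -> K]
one one robot one one robot robot red K robot => one one robot one one robot robot red west red robot   [K -> west red]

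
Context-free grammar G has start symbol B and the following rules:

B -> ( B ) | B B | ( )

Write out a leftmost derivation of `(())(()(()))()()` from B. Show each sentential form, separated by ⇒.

B ⇒ BB ⇒ BBB ⇒ (B)BB ⇒ (())BB ⇒ (())BBB ⇒ (())(B)BB ⇒ (())(BB)BB ⇒ (())(()B)BB ⇒ (())(()(B))BB ⇒ (())(()(()))BB ⇒ (())(()(()))()B ⇒ (())(()(()))()()

B ⇒ BB   [B -> B B]
BB ⇒ BBB   [B -> B B]
BBB ⇒ (B)BB   [B -> ( B )]
(B)BB ⇒ (())BB   [B -> ( )]
(())BB ⇒ (())BBB   [B -> B B]
(())BBB ⇒ (())(B)BB   [B -> ( B )]
(())(B)BB ⇒ (())(BB)BB   [B -> B B]
(())(BB)BB ⇒ (())(()B)BB   [B -> ( )]
(())(()B)BB ⇒ (())(()(B))BB   [B -> ( B )]
(())(()(B))BB ⇒ (())(()(()))BB   [B -> ( )]
(())(()(()))BB ⇒ (())(()(()))()B   [B -> ( )]
(())(()(()))()B ⇒ (())(()(()))()()   [B -> ( )]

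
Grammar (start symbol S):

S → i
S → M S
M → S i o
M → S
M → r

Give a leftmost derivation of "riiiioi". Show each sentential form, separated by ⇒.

S ⇒ MS   [S → M S]
MS ⇒ SioS   [M → S i o]
SioS ⇒ MSioS   [S → M S]
MSioS ⇒ SSioS   [M → S]
SSioS ⇒ MSSioS   [S → M S]
MSSioS ⇒ SSSioS   [M → S]
SSSioS ⇒ MSSSioS   [S → M S]
MSSSioS ⇒ rSSSioS   [M → r]
rSSSioS ⇒ riSSioS   [S → i]
riSSioS ⇒ riiSioS   [S → i]
riiSioS ⇒ riiiioS   [S → i]
riiiioS ⇒ riiiioi   [S → i]

S⇒MS⇒SioS⇒MSioS⇒SSioS⇒MSSioS⇒SSSioS⇒MSSSioS⇒rSSSioS⇒riSSioS⇒riiSioS⇒riiiioS⇒riiiioi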